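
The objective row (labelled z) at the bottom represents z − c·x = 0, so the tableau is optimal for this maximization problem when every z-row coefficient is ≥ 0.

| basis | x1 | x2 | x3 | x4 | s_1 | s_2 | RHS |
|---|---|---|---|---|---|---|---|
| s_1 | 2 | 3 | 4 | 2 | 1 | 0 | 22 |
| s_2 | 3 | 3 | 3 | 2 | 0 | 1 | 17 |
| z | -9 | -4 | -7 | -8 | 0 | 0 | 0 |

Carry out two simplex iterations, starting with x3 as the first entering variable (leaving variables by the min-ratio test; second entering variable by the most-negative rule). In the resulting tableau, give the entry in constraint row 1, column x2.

1/2

Ratio test on column x3 — row 1: 22/4 = 11/2; row 2: 17/3 = 17/3. Minimum is 11/2 at row 1 (s_1 leaves); pivot element 4.
Divide row 1 by 4; eliminate column x3 from the other rows.
Second iteration: most negative z-row entry is -11/2 in column x1, so x1 enters.
Ratio test on column x1 — row 1: (11/2)/(1/2) = 11; row 2: (1/2)/(3/2) = 1/3. Minimum is 1/3 at row 2 (s_2 leaves); pivot element 3/2.
Divide row 2 by 3/2; eliminate column x1 from the other rows.
After both pivots, the entry at constraint row 1, column x2 is 1/2.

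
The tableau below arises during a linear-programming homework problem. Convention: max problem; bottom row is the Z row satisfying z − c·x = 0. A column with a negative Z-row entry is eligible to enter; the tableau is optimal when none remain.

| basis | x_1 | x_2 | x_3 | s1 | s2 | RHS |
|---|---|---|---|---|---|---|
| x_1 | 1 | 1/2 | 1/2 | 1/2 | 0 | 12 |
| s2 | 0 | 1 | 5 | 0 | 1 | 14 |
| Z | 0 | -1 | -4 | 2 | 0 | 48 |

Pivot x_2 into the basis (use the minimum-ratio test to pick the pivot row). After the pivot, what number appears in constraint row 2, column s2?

1

Ratio test on column x_2 — row 1: 12/(1/2) = 24; row 2: 14/1 = 14. Minimum is 14 at row 2 (s2 leaves); pivot element 1.
Divide row 2 by 1; eliminate column x_2 from the other rows.
In the new row 2, the s2 entry is the old entry divided by the pivot: 1/1 = 1.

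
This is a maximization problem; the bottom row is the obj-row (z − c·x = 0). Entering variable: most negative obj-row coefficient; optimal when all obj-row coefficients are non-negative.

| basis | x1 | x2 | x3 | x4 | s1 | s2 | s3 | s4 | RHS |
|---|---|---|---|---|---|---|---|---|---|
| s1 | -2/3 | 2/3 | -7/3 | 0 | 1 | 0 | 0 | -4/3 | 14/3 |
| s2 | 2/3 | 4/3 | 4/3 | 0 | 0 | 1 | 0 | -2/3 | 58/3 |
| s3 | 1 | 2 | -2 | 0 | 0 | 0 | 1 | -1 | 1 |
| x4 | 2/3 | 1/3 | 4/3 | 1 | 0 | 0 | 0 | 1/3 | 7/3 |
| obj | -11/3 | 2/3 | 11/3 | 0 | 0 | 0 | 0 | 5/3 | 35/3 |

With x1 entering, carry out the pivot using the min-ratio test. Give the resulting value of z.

46/3

Ratio test on column x1 — row 1: entry -2/3 ≤ 0; row 2: (58/3)/(2/3) = 29; row 3: 1/1 = 1; row 4: (7/3)/(2/3) = 7/2. Minimum is 1 at row 3 (s3 leaves); pivot element 1.
Pivot on row 3; the obj-row RHS becomes 35/3 − (-11/3)·1 = 46/3.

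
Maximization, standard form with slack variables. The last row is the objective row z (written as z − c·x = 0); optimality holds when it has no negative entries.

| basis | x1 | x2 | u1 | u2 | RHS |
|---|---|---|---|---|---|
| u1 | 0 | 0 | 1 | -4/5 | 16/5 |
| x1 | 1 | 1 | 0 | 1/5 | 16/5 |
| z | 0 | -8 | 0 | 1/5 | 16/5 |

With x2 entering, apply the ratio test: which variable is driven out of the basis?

x1

Column x2 entries and ratios — u1: 0 ≤ 0, skip; x1: (16/5)/1 = 16/5.
Smallest ratio is 16/5 in the row of x1, so x1 leaves.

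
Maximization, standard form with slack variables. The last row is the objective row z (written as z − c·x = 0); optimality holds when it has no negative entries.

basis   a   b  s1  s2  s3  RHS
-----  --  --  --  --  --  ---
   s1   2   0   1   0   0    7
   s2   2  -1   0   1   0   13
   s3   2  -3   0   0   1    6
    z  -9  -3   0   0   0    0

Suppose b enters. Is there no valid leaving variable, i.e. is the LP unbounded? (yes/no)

Every constraint-row entry in column b is ≤ 0, so increasing b is unbounded.

yes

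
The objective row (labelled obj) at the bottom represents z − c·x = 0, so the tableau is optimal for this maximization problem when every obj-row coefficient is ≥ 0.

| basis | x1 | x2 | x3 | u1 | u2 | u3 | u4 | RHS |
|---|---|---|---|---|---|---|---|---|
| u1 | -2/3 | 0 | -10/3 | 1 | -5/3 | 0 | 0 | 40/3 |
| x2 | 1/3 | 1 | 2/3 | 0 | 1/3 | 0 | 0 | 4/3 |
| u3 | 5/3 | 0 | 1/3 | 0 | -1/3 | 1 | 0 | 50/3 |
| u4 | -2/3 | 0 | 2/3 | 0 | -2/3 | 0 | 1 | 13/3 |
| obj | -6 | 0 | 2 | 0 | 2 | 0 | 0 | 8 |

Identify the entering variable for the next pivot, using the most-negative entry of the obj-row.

Negative obj-row entries: x1: -6.
The most negative is -6 in column x1, so x1 enters.

x1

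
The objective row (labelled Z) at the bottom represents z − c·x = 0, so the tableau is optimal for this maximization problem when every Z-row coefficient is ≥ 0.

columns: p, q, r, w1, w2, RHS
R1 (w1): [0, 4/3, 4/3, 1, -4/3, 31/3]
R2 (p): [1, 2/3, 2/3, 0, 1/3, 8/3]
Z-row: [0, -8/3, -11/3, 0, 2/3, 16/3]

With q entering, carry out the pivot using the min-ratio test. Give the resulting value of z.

Ratio test on column q — row 1: (31/3)/(4/3) = 31/4; row 2: (8/3)/(2/3) = 4. Minimum is 4 at row 2 (p leaves); pivot element 2/3.
Pivot on row 2; the Z-row RHS becomes 16/3 − (-8/3)·4 = 16.

16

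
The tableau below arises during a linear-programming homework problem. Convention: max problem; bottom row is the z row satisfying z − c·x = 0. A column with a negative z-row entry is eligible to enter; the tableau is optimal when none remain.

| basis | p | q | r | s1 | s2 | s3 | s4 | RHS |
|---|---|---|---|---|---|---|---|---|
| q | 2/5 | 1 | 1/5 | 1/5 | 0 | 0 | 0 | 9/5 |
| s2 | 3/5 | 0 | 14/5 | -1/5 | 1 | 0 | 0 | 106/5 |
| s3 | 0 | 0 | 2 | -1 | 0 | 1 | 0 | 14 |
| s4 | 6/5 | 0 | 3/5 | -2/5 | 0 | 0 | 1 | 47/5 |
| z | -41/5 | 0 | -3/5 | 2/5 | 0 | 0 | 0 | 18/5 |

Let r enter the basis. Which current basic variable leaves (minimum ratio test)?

Column r entries and ratios — q: (9/5)/(1/5) = 9; s2: (106/5)/(14/5) = 53/7; s3: 14/2 = 7; s4: (47/5)/(3/5) = 47/3.
Smallest ratio is 7 in the row of s3, so s3 leaves.

s3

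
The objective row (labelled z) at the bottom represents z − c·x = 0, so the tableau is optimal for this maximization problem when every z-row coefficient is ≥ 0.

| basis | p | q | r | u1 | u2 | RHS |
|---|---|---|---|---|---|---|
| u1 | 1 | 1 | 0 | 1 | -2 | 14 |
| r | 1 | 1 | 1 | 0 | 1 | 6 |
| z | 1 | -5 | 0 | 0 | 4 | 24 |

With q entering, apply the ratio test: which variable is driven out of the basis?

r

Column q entries and ratios — u1: 14/1 = 14; r: 6/1 = 6.
Smallest ratio is 6 in the row of r, so r leaves.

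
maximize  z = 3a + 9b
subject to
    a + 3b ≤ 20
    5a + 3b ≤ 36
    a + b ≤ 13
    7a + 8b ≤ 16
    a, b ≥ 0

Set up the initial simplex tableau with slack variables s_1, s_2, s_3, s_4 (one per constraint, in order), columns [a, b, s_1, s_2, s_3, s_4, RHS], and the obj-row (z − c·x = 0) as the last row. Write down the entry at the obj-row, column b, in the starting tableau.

The obj-row carries the negated objective coefficients: the b entry is -9.

-9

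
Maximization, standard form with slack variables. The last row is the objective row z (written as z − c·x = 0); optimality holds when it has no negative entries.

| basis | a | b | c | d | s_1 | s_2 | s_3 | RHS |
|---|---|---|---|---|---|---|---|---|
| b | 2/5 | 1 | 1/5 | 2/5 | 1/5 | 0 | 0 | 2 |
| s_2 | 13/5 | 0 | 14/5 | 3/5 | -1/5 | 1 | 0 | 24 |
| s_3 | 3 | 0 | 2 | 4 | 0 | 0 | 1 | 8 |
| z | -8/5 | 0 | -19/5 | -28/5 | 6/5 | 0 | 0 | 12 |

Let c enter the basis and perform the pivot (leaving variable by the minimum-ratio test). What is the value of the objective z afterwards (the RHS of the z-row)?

Ratio test on column c — row 1: 2/(1/5) = 10; row 2: 24/(14/5) = 60/7; row 3: 8/2 = 4. Minimum is 4 at row 3 (s_3 leaves); pivot element 2.
Pivot on row 3; the z-row RHS becomes 12 − (-19/5)·4 = 136/5.

136/5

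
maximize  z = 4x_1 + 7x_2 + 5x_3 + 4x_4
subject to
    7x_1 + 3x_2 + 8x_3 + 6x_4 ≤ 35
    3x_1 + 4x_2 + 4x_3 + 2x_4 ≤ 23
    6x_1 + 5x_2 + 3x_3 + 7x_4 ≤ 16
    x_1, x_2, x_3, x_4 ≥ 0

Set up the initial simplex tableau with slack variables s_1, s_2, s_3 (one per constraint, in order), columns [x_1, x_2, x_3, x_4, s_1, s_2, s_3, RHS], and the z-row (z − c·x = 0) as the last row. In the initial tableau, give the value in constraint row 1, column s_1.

Slack s_1 belongs to constraint 1; its column is the unit vector e_1, so the entry in row 1 is 1.

1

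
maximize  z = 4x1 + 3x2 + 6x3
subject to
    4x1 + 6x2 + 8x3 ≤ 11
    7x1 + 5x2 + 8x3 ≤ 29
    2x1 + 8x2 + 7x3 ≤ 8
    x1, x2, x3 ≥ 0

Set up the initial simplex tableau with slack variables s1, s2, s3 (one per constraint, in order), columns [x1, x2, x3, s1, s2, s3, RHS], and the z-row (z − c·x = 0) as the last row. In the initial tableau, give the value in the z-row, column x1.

-4

The z-row carries the negated objective coefficients: the x1 entry is -4.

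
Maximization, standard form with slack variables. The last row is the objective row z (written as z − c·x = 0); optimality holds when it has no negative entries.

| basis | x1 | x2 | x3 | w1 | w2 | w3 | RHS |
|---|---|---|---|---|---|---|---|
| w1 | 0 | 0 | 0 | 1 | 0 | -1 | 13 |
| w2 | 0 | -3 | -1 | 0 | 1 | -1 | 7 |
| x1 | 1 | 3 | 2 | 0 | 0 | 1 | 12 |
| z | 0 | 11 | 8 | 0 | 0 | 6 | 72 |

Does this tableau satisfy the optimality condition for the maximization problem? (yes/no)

yes

Every z-row coefficient is ≥ 0, so the tableau is optimal.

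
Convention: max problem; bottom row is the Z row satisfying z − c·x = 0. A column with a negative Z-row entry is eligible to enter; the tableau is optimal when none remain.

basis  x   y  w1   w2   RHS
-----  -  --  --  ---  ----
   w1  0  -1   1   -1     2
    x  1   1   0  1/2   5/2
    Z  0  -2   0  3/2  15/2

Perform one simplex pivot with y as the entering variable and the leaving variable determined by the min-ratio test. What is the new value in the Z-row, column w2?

Ratio test on column y — row 1: entry -1 ≤ 0; row 2: (5/2)/1 = 5/2. Minimum is 5/2 at row 2 (x leaves); pivot element 1.
Divide row 2 by 1; eliminate column y from the other rows.
Z-row update in column w2: 3/2 − (-2)·(1/2) = 5/2.

5/2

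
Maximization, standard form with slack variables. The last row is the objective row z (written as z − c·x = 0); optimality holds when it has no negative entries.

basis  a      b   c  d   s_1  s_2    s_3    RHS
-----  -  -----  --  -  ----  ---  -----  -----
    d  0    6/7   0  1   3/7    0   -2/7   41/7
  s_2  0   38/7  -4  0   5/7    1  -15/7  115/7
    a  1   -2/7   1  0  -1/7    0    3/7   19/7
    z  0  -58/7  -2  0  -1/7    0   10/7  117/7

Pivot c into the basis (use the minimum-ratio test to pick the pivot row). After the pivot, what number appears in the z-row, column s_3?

16/7

Ratio test on column c — row 1: entry 0 ≤ 0; row 2: entry -4 ≤ 0; row 3: (19/7)/1 = 19/7. Minimum is 19/7 at row 3 (a leaves); pivot element 1.
Divide row 3 by 1; eliminate column c from the other rows.
z-row update in column s_3: 10/7 − (-2)·(3/7) = 16/7.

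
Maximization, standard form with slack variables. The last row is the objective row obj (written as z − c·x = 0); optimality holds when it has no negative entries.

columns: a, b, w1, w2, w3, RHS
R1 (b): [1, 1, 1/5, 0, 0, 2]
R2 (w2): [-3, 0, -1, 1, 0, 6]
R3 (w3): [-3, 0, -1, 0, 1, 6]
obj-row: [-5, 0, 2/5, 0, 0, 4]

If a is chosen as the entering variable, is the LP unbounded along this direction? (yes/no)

no

Column a has positive entries in row(s) 1, so the ratio test bounds it — not unbounded.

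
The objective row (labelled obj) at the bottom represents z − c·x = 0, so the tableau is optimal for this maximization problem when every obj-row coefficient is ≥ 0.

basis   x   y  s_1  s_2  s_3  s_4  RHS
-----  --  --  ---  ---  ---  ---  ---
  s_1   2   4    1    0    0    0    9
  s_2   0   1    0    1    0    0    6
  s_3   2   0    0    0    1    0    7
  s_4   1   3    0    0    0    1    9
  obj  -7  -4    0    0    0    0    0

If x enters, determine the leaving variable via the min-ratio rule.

Column x entries and ratios — s_1: 9/2 = 9/2; s_2: 0 ≤ 0, skip; s_3: 7/2 = 7/2; s_4: 9/1 = 9.
Smallest ratio is 7/2 in the row of s_3, so s_3 leaves.

s_3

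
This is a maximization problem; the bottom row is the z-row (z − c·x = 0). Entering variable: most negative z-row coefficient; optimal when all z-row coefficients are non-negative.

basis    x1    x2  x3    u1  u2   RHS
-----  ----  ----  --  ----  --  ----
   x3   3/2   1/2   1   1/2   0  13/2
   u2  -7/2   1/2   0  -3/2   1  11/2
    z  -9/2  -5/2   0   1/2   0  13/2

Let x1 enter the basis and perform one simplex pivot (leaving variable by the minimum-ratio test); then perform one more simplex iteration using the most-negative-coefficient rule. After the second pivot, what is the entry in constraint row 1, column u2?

Ratio test on column x1 — row 1: (13/2)/(3/2) = 13/3; row 2: entry -7/2 ≤ 0. Minimum is 13/3 at row 1 (x3 leaves); pivot element 3/2.
Divide row 1 by 3/2; eliminate column x1 from the other rows.
Second iteration: most negative z-row entry is -1 in column x2, so x2 enters.
Ratio test on column x2 — row 1: (13/3)/(1/3) = 13; row 2: (62/3)/(5/3) = 62/5. Minimum is 62/5 at row 2 (u2 leaves); pivot element 5/3.
Divide row 2 by 5/3; eliminate column x2 from the other rows.
After both pivots, the entry at constraint row 1, column u2 is -1/5.

-1/5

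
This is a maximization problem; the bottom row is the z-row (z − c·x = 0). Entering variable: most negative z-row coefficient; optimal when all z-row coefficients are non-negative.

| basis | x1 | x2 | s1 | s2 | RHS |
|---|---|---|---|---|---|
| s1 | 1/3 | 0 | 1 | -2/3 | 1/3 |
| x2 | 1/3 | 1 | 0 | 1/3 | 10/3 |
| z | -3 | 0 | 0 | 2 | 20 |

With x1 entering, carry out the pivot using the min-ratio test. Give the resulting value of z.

Ratio test on column x1 — row 1: (1/3)/(1/3) = 1; row 2: (10/3)/(1/3) = 10. Minimum is 1 at row 1 (s1 leaves); pivot element 1/3.
Pivot on row 1; the z-row RHS becomes 20 − (-3)·1 = 23.

23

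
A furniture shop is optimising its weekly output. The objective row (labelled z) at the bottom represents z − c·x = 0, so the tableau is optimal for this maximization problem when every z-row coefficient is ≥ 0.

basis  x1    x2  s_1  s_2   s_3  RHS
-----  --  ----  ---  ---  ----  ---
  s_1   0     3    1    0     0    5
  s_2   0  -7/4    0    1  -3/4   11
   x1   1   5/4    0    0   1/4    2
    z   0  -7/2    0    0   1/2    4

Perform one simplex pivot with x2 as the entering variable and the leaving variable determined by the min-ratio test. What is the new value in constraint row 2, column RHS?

69/5

Ratio test on column x2 — row 1: 5/3 = 5/3; row 2: entry -7/4 ≤ 0; row 3: 2/(5/4) = 8/5. Minimum is 8/5 at row 3 (x1 leaves); pivot element 5/4.
Divide row 3 by 5/4; eliminate column x2 from the other rows.
Row 2 update in column RHS: 11 − (-7/4)·(8/5) = 69/5.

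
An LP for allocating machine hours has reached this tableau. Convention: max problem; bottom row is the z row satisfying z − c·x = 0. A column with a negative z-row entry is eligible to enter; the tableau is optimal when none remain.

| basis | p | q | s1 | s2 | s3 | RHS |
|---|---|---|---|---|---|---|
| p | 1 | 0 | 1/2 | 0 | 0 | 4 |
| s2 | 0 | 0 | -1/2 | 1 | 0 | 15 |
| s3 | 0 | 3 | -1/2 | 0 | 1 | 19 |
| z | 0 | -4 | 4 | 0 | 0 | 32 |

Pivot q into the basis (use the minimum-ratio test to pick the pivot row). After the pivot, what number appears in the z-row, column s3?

Ratio test on column q — row 1: entry 0 ≤ 0; row 2: entry 0 ≤ 0; row 3: 19/3 = 19/3. Minimum is 19/3 at row 3 (s3 leaves); pivot element 3.
Divide row 3 by 3; eliminate column q from the other rows.
z-row update in column s3: 0 − (-4)·(1/3) = 4/3.

4/3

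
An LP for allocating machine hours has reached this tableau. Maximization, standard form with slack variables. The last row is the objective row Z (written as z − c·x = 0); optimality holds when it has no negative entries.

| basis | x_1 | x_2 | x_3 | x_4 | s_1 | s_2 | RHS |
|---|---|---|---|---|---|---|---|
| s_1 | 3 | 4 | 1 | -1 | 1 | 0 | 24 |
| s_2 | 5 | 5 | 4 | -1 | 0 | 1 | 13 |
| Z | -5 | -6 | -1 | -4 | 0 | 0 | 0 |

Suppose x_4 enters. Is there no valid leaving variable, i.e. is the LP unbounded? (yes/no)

Every constraint-row entry in column x_4 is ≤ 0, so increasing x_4 is unbounded.

yes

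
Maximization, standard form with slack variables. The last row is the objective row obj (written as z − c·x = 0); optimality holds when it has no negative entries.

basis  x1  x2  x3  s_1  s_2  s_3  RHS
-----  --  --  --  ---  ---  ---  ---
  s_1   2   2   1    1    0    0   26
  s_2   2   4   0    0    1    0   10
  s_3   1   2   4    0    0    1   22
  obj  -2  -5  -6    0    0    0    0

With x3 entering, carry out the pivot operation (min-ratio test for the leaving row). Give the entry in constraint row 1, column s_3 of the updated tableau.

-1/4

Ratio test on column x3 — row 1: 26/1 = 26; row 2: entry 0 ≤ 0; row 3: 22/4 = 11/2. Minimum is 11/2 at row 3 (s_3 leaves); pivot element 4.
Divide row 3 by 4; eliminate column x3 from the other rows.
Row 1 update in column s_3: 0 − 1·(1/4) = -1/4.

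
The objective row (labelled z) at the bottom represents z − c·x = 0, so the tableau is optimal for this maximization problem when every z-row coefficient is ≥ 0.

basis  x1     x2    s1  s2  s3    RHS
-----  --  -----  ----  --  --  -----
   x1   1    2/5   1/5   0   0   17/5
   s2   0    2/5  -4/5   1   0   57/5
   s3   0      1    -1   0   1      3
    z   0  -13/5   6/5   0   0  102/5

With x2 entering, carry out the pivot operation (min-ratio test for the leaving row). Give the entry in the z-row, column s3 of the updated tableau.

Ratio test on column x2 — row 1: (17/5)/(2/5) = 17/2; row 2: (57/5)/(2/5) = 57/2; row 3: 3/1 = 3. Minimum is 3 at row 3 (s3 leaves); pivot element 1.
Divide row 3 by 1; eliminate column x2 from the other rows.
z-row update in column s3: 0 − (-13/5)·1 = 13/5.

13/5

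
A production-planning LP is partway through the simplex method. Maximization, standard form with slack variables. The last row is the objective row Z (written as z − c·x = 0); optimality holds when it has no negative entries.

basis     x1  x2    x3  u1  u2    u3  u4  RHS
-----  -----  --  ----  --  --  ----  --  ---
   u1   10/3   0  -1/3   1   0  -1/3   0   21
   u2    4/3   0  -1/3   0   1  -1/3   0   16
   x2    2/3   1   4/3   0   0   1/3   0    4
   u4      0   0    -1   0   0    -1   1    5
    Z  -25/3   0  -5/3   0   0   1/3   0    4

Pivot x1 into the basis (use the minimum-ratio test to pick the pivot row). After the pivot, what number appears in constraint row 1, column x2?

-5

Ratio test on column x1 — row 1: 21/(10/3) = 63/10; row 2: 16/(4/3) = 12; row 3: 4/(2/3) = 6; row 4: entry 0 ≤ 0. Minimum is 6 at row 3 (x2 leaves); pivot element 2/3.
Divide row 3 by 2/3; eliminate column x1 from the other rows.
Row 1 update in column x2: 0 − (10/3)·(3/2) = -5.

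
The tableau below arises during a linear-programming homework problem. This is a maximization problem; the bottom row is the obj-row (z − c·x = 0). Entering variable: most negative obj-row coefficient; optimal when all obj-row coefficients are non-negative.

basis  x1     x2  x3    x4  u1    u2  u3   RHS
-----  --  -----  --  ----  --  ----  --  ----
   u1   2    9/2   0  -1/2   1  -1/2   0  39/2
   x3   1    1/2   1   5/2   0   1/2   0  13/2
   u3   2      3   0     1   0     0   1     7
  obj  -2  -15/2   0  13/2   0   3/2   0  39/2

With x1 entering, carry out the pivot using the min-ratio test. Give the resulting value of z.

Ratio test on column x1 — row 1: (39/2)/2 = 39/4; row 2: (13/2)/1 = 13/2; row 3: 7/2 = 7/2. Minimum is 7/2 at row 3 (u3 leaves); pivot element 2.
Pivot on row 3; the obj-row RHS becomes 39/2 − (-2)·(7/2) = 53/2.

53/2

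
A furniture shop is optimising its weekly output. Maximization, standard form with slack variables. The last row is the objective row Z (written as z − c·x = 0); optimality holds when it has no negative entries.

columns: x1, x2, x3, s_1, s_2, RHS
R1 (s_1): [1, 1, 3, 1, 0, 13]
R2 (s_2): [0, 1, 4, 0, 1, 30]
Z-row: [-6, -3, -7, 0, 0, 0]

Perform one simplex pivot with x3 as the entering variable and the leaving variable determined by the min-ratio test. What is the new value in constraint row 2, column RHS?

Ratio test on column x3 — row 1: 13/3 = 13/3; row 2: 30/4 = 15/2. Minimum is 13/3 at row 1 (s_1 leaves); pivot element 3.
Divide row 1 by 3; eliminate column x3 from the other rows.
Row 2 update in column RHS: 30 − 4·(13/3) = 38/3.

38/3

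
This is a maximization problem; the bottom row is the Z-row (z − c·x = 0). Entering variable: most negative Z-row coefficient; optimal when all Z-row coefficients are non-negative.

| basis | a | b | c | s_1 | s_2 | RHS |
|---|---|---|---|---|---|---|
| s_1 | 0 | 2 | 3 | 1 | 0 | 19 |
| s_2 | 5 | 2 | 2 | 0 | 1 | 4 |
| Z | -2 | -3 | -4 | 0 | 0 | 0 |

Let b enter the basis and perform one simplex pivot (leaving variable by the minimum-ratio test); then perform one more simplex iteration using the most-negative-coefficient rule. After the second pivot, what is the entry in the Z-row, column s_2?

Ratio test on column b — row 1: 19/2 = 19/2; row 2: 4/2 = 2. Minimum is 2 at row 2 (s_2 leaves); pivot element 2.
Divide row 2 by 2; eliminate column b from the other rows.
Second iteration: most negative Z-row entry is -1 in column c, so c enters.
Ratio test on column c — row 1: 15/1 = 15; row 2: 2/1 = 2. Minimum is 2 at row 2 (b leaves); pivot element 1.
Divide row 2 by 1; eliminate column c from the other rows.
After both pivots, the entry at the Z-row, column s_2 is 2.

2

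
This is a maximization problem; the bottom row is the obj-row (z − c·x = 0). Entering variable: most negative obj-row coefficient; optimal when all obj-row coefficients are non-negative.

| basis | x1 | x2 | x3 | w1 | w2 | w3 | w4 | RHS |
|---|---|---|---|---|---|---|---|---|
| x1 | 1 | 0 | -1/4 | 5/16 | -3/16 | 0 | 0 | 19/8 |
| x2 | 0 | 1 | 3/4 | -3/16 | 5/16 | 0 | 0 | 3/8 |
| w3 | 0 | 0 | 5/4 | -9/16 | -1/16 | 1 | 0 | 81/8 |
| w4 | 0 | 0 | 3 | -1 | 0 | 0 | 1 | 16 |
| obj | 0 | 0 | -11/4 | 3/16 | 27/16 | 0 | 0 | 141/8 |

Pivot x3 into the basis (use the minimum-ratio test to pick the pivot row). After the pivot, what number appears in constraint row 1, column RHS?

Ratio test on column x3 — row 1: entry -1/4 ≤ 0; row 2: (3/8)/(3/4) = 1/2; row 3: (81/8)/(5/4) = 81/10; row 4: 16/3 = 16/3. Minimum is 1/2 at row 2 (x2 leaves); pivot element 3/4.
Divide row 2 by 3/4; eliminate column x3 from the other rows.
Row 1 update in column RHS: 19/8 − (-1/4)·(1/2) = 5/2.

5/2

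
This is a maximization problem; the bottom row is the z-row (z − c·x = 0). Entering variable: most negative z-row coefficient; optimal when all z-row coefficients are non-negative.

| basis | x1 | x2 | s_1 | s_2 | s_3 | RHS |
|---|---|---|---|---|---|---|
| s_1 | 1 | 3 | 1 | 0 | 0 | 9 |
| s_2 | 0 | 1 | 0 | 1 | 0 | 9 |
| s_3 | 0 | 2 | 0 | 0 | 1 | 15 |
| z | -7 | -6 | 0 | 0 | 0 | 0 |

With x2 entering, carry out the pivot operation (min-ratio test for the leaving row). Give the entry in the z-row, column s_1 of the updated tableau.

Ratio test on column x2 — row 1: 9/3 = 3; row 2: 9/1 = 9; row 3: 15/2 = 15/2. Minimum is 3 at row 1 (s_1 leaves); pivot element 3.
Divide row 1 by 3; eliminate column x2 from the other rows.
z-row update in column s_1: 0 − (-6)·(1/3) = 2.

2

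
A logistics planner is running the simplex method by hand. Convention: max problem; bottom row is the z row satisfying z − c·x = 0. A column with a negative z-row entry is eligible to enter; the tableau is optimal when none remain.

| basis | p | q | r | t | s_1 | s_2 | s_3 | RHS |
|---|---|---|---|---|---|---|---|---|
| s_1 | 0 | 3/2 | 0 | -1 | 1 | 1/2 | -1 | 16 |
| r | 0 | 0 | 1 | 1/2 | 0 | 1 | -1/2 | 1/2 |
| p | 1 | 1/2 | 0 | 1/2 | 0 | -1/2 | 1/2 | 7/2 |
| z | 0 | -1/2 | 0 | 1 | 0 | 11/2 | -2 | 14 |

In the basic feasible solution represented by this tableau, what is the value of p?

7/2

p is basic (row 3); its value is the RHS of that row, 7/2.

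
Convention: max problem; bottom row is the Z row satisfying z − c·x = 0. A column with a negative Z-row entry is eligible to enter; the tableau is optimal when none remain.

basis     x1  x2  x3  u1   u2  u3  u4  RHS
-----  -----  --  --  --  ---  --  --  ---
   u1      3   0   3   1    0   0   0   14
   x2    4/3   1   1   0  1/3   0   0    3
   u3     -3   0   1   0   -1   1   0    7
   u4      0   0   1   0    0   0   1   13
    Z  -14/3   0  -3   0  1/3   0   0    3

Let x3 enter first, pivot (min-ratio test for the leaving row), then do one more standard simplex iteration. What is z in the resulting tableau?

27/2

Ratio test on column x3 — row 1: 14/3 = 14/3; row 2: 3/1 = 3; row 3: 7/1 = 7; row 4: 13/1 = 13. Minimum is 3 at row 2 (x2 leaves); pivot element 1.
Pivot on row 2; the Z-row RHS becomes 3 − (-3)·3 = 12.
Next entering variable (most negative Z-row entry -2/3): x1.
Ratio test on column x1 — row 1: entry -1 ≤ 0; row 2: 3/(4/3) = 9/4; row 3: entry -13/3 ≤ 0; row 4: entry -4/3 ≤ 0. Minimum is 9/4 at row 2 (x3 leaves); pivot element 4/3.
After the second pivot the Z-row RHS is 12 − (-2/3)·(9/4) = 27/2.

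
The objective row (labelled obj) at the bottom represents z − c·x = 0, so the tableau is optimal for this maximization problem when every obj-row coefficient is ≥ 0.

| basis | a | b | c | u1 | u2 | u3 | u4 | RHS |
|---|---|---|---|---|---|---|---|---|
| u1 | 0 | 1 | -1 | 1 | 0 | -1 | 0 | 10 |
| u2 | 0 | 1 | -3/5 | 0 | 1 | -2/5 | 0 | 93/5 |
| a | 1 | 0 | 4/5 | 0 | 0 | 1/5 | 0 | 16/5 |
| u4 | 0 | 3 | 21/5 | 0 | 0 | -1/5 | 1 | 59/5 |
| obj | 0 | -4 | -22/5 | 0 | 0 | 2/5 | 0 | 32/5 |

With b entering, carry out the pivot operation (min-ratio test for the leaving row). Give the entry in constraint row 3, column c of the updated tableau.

4/5

Ratio test on column b — row 1: 10/1 = 10; row 2: (93/5)/1 = 93/5; row 3: entry 0 ≤ 0; row 4: (59/5)/3 = 59/15. Minimum is 59/15 at row 4 (u4 leaves); pivot element 3.
Divide row 4 by 3; eliminate column b from the other rows.
Row 3 update in column c: 4/5 − 0·(7/5) = 4/5.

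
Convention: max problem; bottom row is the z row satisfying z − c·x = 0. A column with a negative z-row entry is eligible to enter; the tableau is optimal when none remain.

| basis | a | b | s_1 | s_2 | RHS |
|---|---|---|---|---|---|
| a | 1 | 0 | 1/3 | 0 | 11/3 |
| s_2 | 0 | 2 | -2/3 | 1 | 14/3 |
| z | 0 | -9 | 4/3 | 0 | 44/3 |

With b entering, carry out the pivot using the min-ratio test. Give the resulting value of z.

107/3

Ratio test on column b — row 1: entry 0 ≤ 0; row 2: (14/3)/2 = 7/3. Minimum is 7/3 at row 2 (s_2 leaves); pivot element 2.
Pivot on row 2; the z-row RHS becomes 44/3 − (-9)·(7/3) = 107/3.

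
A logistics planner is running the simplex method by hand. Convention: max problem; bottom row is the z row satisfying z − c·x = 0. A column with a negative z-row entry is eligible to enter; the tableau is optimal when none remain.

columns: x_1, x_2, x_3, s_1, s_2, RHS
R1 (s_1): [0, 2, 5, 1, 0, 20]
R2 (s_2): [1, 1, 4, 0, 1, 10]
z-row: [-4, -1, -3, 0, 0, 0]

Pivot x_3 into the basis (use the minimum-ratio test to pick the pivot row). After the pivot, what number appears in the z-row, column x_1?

Ratio test on column x_3 — row 1: 20/5 = 4; row 2: 10/4 = 5/2. Minimum is 5/2 at row 2 (s_2 leaves); pivot element 4.
Divide row 2 by 4; eliminate column x_3 from the other rows.
z-row update in column x_1: -4 − (-3)·(1/4) = -13/4.

-13/4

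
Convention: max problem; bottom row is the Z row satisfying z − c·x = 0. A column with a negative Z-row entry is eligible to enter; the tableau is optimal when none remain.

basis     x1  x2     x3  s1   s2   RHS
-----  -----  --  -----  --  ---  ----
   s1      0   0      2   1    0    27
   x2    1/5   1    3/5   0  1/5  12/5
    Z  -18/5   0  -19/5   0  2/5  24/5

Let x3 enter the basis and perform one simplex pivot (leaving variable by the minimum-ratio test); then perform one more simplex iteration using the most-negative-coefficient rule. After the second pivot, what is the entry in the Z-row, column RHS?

Ratio test on column x3 — row 1: 27/2 = 27/2; row 2: (12/5)/(3/5) = 4. Minimum is 4 at row 2 (x2 leaves); pivot element 3/5.
Divide row 2 by 3/5; eliminate column x3 from the other rows.
Second iteration: most negative Z-row entry is -7/3 in column x1, so x1 enters.
Ratio test on column x1 — row 1: entry -2/3 ≤ 0; row 2: 4/(1/3) = 12. Minimum is 12 at row 2 (x3 leaves); pivot element 1/3.
Divide row 2 by 1/3; eliminate column x1 from the other rows.
After both pivots, the entry at the Z-row, column RHS is 48.

48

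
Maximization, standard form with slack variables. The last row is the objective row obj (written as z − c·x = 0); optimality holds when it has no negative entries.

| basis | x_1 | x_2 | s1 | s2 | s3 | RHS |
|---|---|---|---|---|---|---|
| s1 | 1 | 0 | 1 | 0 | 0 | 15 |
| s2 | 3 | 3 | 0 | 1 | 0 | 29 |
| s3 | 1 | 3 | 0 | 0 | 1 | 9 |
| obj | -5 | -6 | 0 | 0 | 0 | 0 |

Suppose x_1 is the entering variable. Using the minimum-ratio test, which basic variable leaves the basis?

Column x_1 entries and ratios — s1: 15/1 = 15; s2: 29/3 = 29/3; s3: 9/1 = 9.
Smallest ratio is 9 in the row of s3, so s3 leaves.

s3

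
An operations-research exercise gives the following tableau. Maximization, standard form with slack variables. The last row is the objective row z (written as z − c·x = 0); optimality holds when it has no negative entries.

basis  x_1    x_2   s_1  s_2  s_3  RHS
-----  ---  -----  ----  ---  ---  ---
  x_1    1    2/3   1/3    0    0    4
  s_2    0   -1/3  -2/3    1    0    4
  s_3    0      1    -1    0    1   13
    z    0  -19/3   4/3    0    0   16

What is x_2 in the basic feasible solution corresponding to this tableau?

x_2 is not in the basis, so in the current basic feasible solution x_2 = 0.

0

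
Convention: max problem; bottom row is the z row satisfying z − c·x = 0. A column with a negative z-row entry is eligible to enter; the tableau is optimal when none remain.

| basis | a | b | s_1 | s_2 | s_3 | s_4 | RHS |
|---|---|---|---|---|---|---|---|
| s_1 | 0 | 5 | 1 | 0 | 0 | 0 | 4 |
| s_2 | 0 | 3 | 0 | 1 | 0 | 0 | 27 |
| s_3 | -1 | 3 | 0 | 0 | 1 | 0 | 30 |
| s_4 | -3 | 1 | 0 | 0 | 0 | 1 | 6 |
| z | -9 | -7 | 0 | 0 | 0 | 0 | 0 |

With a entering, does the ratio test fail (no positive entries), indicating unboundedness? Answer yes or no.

Every constraint-row entry in column a is ≤ 0, so increasing a is unbounded.

yes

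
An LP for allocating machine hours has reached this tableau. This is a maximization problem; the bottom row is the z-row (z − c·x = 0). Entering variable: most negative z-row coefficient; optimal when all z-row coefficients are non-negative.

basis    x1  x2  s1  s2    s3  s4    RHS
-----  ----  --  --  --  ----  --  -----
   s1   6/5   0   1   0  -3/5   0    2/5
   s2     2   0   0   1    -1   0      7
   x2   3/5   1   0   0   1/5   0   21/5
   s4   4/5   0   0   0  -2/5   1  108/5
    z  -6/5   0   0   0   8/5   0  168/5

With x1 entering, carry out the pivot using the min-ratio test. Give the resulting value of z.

Ratio test on column x1 — row 1: (2/5)/(6/5) = 1/3; row 2: 7/2 = 7/2; row 3: (21/5)/(3/5) = 7; row 4: (108/5)/(4/5) = 27. Minimum is 1/3 at row 1 (s1 leaves); pivot element 6/5.
Pivot on row 1; the z-row RHS becomes 168/5 − (-6/5)·(1/3) = 34.

34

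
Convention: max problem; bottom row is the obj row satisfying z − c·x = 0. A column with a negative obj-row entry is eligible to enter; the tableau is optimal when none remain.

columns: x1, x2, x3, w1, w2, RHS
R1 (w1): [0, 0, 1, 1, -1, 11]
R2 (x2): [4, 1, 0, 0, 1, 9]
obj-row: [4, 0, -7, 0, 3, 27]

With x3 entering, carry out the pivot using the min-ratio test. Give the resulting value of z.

Ratio test on column x3 — row 1: 11/1 = 11; row 2: entry 0 ≤ 0. Minimum is 11 at row 1 (w1 leaves); pivot element 1.
Pivot on row 1; the obj-row RHS becomes 27 − (-7)·11 = 104.

104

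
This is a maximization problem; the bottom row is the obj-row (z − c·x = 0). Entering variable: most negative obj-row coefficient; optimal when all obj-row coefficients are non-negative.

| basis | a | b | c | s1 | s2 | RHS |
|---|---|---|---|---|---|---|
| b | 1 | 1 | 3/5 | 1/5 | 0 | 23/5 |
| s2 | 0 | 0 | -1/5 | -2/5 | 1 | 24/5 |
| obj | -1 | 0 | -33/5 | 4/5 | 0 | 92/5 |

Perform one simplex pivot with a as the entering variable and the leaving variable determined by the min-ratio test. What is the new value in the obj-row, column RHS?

Ratio test on column a — row 1: (23/5)/1 = 23/5; row 2: entry 0 ≤ 0. Minimum is 23/5 at row 1 (b leaves); pivot element 1.
Divide row 1 by 1; eliminate column a from the other rows.
obj-row update in column RHS: 92/5 − (-1)·(23/5) = 23.

23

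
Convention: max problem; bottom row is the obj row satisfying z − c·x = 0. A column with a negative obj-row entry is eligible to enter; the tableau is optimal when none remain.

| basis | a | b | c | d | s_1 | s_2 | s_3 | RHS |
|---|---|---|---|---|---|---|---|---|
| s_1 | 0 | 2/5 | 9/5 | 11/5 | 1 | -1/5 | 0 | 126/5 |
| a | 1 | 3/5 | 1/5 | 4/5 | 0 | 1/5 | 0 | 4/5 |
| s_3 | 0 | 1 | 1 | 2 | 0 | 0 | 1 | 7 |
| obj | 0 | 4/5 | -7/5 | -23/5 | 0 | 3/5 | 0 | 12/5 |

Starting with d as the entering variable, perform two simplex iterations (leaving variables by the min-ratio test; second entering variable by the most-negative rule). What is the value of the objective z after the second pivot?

Ratio test on column d — row 1: (126/5)/(11/5) = 126/11; row 2: (4/5)/(4/5) = 1; row 3: 7/2 = 7/2. Minimum is 1 at row 2 (a leaves); pivot element 4/5.
Pivot on row 2; the obj-row RHS becomes 12/5 − (-23/5)·1 = 7.
Next entering variable (most negative obj-row entry -1/4): c.
Ratio test on column c — row 1: 23/(5/4) = 92/5; row 2: 1/(1/4) = 4; row 3: 5/(1/2) = 10. Minimum is 4 at row 2 (d leaves); pivot element 1/4.
After the second pivot the obj-row RHS is 7 − (-1/4)·4 = 8.

8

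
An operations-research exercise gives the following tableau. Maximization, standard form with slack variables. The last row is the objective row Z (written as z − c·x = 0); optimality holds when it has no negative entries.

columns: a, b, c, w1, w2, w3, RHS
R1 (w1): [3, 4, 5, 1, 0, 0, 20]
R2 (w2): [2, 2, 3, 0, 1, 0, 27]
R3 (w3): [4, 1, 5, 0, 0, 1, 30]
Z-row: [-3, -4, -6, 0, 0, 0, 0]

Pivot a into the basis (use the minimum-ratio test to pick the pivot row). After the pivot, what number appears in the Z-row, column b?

0

Ratio test on column a — row 1: 20/3 = 20/3; row 2: 27/2 = 27/2; row 3: 30/4 = 15/2. Minimum is 20/3 at row 1 (w1 leaves); pivot element 3.
Divide row 1 by 3; eliminate column a from the other rows.
Z-row update in column b: -4 − (-3)·(4/3) = 0.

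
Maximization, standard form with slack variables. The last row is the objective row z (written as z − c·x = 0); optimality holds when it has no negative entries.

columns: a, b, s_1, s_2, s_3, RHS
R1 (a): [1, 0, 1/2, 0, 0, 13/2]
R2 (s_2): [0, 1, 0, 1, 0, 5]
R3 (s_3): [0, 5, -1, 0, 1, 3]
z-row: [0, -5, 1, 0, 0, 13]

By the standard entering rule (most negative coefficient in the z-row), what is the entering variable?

Negative z-row entries: b: -5.
The most negative is -5 in column b, so b enters.

b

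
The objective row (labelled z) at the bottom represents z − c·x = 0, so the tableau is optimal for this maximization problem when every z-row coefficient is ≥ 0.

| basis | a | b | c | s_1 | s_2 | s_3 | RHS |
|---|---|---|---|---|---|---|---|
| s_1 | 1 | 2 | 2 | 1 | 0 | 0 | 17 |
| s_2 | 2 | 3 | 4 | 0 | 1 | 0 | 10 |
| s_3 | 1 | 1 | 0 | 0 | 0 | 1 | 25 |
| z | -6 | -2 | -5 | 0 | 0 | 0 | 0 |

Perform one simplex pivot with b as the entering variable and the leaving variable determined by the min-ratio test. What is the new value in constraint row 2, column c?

4/3

Ratio test on column b — row 1: 17/2 = 17/2; row 2: 10/3 = 10/3; row 3: 25/1 = 25. Minimum is 10/3 at row 2 (s_2 leaves); pivot element 3.
Divide row 2 by 3; eliminate column b from the other rows.
In the new row 2, the c entry is the old entry divided by the pivot: 4/3 = 4/3.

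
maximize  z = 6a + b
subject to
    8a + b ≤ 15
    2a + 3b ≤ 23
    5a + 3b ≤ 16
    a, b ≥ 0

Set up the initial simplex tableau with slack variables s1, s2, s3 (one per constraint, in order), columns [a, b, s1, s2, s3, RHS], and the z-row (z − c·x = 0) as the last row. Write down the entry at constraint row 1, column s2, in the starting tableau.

0

Slack s2 belongs to constraint 2; its column is the unit vector e_2, so the entry in row 1 is 0.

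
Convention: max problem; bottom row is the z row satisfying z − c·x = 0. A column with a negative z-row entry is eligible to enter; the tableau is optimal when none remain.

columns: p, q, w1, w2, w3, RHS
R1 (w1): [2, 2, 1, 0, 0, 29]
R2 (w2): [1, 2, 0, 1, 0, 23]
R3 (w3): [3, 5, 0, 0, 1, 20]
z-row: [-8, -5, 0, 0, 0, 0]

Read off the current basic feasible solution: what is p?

0

p is not in the basis, so in the current basic feasible solution p = 0.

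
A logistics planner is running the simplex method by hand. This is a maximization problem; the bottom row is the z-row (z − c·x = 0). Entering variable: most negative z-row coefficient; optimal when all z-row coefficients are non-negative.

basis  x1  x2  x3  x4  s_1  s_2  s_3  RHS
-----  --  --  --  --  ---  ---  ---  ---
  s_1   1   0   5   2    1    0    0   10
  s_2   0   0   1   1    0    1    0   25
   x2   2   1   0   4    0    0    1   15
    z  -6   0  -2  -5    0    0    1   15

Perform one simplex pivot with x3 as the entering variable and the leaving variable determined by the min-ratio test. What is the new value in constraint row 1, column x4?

Ratio test on column x3 — row 1: 10/5 = 2; row 2: 25/1 = 25; row 3: entry 0 ≤ 0. Minimum is 2 at row 1 (s_1 leaves); pivot element 5.
Divide row 1 by 5; eliminate column x3 from the other rows.
In the new row 1, the x4 entry is the old entry divided by the pivot: 2/5 = 2/5.

2/5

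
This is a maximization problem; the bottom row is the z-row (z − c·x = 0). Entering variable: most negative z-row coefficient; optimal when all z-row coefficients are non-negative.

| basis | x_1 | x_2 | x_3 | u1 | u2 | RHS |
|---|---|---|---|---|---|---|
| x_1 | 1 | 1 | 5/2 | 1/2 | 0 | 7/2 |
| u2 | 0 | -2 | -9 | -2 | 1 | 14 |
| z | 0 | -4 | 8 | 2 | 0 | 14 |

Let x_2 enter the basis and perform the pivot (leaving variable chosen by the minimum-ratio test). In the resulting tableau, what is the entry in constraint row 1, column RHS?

Ratio test on column x_2 — row 1: (7/2)/1 = 7/2; row 2: entry -2 ≤ 0. Minimum is 7/2 at row 1 (x_1 leaves); pivot element 1.
Divide row 1 by 1; eliminate column x_2 from the other rows.
In the new row 1, the RHS entry is the old entry divided by the pivot: (7/2)/1 = 7/2.

7/2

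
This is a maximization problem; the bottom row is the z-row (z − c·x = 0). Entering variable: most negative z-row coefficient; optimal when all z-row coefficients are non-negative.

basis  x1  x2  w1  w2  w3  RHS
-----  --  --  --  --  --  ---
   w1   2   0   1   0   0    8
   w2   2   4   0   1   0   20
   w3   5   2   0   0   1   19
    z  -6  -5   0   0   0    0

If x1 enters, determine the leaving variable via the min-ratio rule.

Column x1 entries and ratios — w1: 8/2 = 4; w2: 20/2 = 10; w3: 19/5 = 19/5.
Smallest ratio is 19/5 in the row of w3, so w3 leaves.

w3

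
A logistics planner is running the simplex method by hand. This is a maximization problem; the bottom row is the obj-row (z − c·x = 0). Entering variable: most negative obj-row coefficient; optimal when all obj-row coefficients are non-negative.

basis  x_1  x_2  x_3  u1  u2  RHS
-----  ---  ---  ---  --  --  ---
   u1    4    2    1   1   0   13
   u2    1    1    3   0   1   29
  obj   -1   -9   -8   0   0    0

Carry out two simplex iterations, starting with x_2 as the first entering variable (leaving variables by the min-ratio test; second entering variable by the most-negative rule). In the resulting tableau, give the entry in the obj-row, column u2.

7/5

Ratio test on column x_2 — row 1: 13/2 = 13/2; row 2: 29/1 = 29. Minimum is 13/2 at row 1 (u1 leaves); pivot element 2.
Divide row 1 by 2; eliminate column x_2 from the other rows.
Second iteration: most negative obj-row entry is -7/2 in column x_3, so x_3 enters.
Ratio test on column x_3 — row 1: (13/2)/(1/2) = 13; row 2: (45/2)/(5/2) = 9. Minimum is 9 at row 2 (u2 leaves); pivot element 5/2.
Divide row 2 by 5/2; eliminate column x_3 from the other rows.
After both pivots, the entry at the obj-row, column u2 is 7/5.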